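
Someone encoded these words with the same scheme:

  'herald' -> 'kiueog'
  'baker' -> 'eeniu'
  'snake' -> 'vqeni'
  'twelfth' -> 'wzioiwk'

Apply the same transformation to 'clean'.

foieq

The shift depends on letter class: consonant h→k is +3, but vowel e→i is +4. Vowels shift forward by 4 and consonants shift forward by 3.
For clean: c(cons)+3=f, l(cons)+3=o, e(vowel)+4=i, a(vowel)+4=e, n(cons)+3=q.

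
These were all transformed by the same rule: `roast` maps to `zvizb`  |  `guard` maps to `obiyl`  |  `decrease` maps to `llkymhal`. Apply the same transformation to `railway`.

zhqsehg

Shifts by position in roast: pos 0: r→z (+8), pos 1: o→v (+7), pos 2: a→i (+8), pos 3: s→z (+7) — repeating every 2. It's a Vigenère-style cipher with numeric key [8,7]: position i shifts by key[i mod 2].
For railway: r+8=z, a+7=h, i+8=q, l+7=s, w+8=e, a+7=h, y+8=g.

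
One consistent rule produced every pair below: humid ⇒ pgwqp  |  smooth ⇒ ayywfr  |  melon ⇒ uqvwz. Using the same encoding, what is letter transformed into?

Shifts by position in humid: pos 0: h→p (+8), pos 1: u→g (+12), pos 2: m→w (+10), pos 3: i→q (+8), pos 4: d→p (+12) — repeating every 3. The shifts repeat in a cycle of length 3: positions 0,1,… shift by +8, +12, +10, then the pattern repeats.
Applying it to letter: l+8=t, e+12=q, t+10=d, t+8=b, e+12=q, r+10=b.

tqdbqb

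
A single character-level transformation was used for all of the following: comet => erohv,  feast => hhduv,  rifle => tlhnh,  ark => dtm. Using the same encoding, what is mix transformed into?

Two shifts are in play — +3 for a/e/i/o/u, +2 for every other letter.
Applying it to mix: m(cons)+2=o, i(vowel)+3=l, x(cons)+2=z.

olz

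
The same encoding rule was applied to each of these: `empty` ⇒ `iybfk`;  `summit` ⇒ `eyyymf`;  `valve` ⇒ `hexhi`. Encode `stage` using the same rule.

efesi

The shift depends on letter class: consonant m→y is +12, but vowel e→i is +4. Vowels shift forward by 4 and consonants shift forward by 12.
On stage: s(cons)+12=e, t(cons)+12=f, a(vowel)+4=e, g(cons)+12=s, e(vowel)+4=i.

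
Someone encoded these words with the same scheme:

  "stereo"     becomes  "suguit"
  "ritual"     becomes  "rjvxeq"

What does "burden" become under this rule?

In stereo: s→s is +0, t→u is +1, e→g is +2, r→u is +3 — the shift increases by 1 each position. Letter i (0-indexed) is shifted by i+0, so successive shifts are 0, 1, 2, ….
On burden: b+0=b, u+1=v, r+2=t, d+3=g, e+4=i, n+5=s.

bvtgis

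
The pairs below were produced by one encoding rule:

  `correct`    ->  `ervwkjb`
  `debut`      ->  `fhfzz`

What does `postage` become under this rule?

rrwygnm

In correct: c→e is +2, o→r is +3, r→v is +4, r→w is +5 — the shift increases by 1 each position. Each letter shifts forward by (position + 2), i.e. 2, 3, 4, … — the shift grows by one for each successive letter.
On postage: p+2=r, o+3=r, s+4=w, t+5=y, a+6=g, g+7=n, e+8=m.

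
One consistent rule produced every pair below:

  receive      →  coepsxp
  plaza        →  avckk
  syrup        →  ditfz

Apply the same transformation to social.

dyetkn

A repeating key of period 3 is used — shifts +11, +10, +2 over and over.
Applying it to social: s+11=d, o+10=y, c+2=e, i+11=t, a+10=k, l+2=n.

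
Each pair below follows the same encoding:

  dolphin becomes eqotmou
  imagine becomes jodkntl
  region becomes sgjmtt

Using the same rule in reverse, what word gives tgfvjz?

In dolphin: d→e is +1, o→q is +2, l→o is +3, p→t is +4 — the shift increases by 1 each position. Letter i (0-indexed) is shifted by i+1, so successive shifts are 1, 2, 3, ….
Reversing it on tgfvjz: t−1=s, g−2=e, f−3=c, v−4=r, j−5=e, z−6=t.

secret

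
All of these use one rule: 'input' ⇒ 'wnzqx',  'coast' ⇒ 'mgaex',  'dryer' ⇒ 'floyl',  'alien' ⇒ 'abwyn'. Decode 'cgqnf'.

i(8)→w(22) and n(13)→n(13) fit y≡19x+0 (mod 26); the inverse of 19 mod 26 is 11. Treating letters as 0–25, the rule is x ↦ 19x + 0 (mod 26).
Reversing it on cgqnf: c(2)→11·(2−0)≡22=w; g(6)→11·(6−0)≡14=o; q(16)→11·(16−0)≡20=u; n(13)→11·(13−0)≡13=n; f(5)→11·(5−0)≡3=d (all mod 26).

wound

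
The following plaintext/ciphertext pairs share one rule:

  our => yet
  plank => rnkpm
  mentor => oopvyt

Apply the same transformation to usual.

Two shifts are in play — +10 for a/e/i/o/u, +2 for every other letter.
Applying it to usual: u(vowel)+10=e, s(cons)+2=u, u(vowel)+10=e, a(vowel)+10=k, l(cons)+2=n.

euekn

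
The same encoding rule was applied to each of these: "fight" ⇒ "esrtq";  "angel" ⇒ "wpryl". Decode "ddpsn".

chess

The output letters match the input read backwards, each shifted +11: fight reversed is thgif. Two steps: reverse the string, then apply a Caesar shift of +11.
Reversing it on ddpsn: shift back: d−11=s, d−11=s, p−11=e, s−11=h, n−11=c → ssehc; then reverse → chess.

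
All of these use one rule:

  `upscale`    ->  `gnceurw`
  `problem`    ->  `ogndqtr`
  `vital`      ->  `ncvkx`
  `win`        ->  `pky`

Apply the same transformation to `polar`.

The output letters match the input read backwards, each shifted +2: upscale reversed is elacspu. The word is reversed, then every letter is shifted forward by 2.
Applying it to polar: reverse → ralop; then shift: r+2=t, a+2=c, l+2=n, o+2=q, p+2=r.

tcnqr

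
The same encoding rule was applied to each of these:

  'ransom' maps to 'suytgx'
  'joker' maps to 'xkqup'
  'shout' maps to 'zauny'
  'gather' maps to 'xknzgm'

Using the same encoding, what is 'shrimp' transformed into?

vsoxny

Read the word backwards and shift each letter +6.
For shrimp: reverse → pmirhs; then shift: p+6=v, m+6=s, i+6=o, r+6=x, h+6=n, s+6=y.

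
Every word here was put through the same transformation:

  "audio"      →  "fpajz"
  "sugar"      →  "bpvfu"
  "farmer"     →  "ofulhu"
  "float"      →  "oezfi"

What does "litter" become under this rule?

Treating letters as 0–25, the rule is x ↦ 7x + 5 (mod 26).
For litter: l(11)→7·11+5≡4=e; i(8)→7·8+5≡9=j; t(19)→7·19+5≡8=i; t(19)→7·19+5≡8=i; e(4)→7·4+5≡7=h; r(17)→7·17+5≡20=u (all mod 26).

ejiihu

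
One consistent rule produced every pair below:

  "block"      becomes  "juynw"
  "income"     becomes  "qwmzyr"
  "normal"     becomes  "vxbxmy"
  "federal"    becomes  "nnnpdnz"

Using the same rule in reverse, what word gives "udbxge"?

In block: b→j is +8, l→u is +9, o→y is +10, c→n is +11 — the shift increases by 1 each position. Letter i (0-indexed) is shifted by i+8, so successive shifts are 8, 9, 10, ….
Undoing it on udbxge: u−8=m, d−9=u, b−10=r, x−11=m, g−12=u, e−13=r.

murmur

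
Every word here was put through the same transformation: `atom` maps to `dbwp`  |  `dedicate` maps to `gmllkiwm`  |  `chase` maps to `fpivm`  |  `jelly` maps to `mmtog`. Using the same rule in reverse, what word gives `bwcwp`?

Shifts by position in atom: pos 0: a→d (+3), pos 1: t→b (+8), pos 2: o→w (+8), pos 3: m→p (+3) — repeating every 3. A repeating key of period 3 is used — shifts +3, +8, +8 over and over.
Reversing it on bwcwp: b−3=y, w−8=o, c−8=u, w−3=t, p−8=h.

youth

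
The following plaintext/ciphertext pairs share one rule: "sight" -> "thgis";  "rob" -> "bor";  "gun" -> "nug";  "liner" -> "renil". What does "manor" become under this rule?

The word is simply reversed.
Applying it to manor: reverse → ronam.

ronam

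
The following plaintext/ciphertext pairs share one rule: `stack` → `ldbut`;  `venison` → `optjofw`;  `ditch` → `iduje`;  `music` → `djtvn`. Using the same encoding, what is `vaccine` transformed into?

The output letters match the input read backwards, each shifted +1: stack reversed is kcats. Two steps: reverse the string, then apply a Caesar shift of +1.
For vaccine: reverse → eniccav; then shift: e+1=f, n+1=o, i+1=j, c+1=d, c+1=d, a+1=b, v+1=w.

fojddbw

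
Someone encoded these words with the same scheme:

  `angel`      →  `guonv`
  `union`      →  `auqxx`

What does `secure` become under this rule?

ylkdbp

In angel: a→g is +6, n→u is +7, g→o is +8, e→n is +9 — the shift increases by 1 each position. Letter i (0-indexed) is shifted by i+6, so successive shifts are 6, 7, 8, ….
Applying it to secure: s+6=y, e+7=l, c+8=k, u+9=d, r+10=b, e+11=p.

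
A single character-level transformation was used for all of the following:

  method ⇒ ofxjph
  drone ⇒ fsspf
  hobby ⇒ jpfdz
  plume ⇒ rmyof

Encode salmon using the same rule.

ubpopr

Shifts by position in method: pos 0: m→o (+2), pos 1: e→f (+1), pos 2: t→x (+4), pos 3: h→j (+2), pos 4: o→p (+1), pos 5: d→h (+4) — repeating every 3. It's a Vigenère-style cipher with numeric key [2,1,4]: position i shifts by key[i mod 3].
Applying it to salmon: s+2=u, a+1=b, l+4=p, m+2=o, o+1=p, n+4=r.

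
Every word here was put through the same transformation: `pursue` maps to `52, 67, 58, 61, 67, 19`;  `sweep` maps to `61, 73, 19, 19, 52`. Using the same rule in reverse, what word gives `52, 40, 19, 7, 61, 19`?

p(#16)→52 and u(#21)→67: differences scale by 3, so n = 3·pos + 4. The formula is n = 3×(alphabet index, a=1) + 4.
Decoding 52, 40, 19, 7, 61, 19: 52→(52−4)÷3=16=p, 40→(40−4)÷3=12=l, 19→(19−4)÷3=5=e, 7→(7−4)÷3=1=a, 61→(61−4)÷3=19=s, 19→(19−4)÷3=5=e.

please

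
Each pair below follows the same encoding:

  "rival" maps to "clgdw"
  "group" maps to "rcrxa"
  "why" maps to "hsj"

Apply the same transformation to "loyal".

The shift depends on letter class: consonant r→c is +11, but vowel i→l is +3. Vowels shift forward by 3 and consonants shift forward by 11.
For loyal: l(cons)+11=w, o(vowel)+3=r, y(cons)+11=j, a(vowel)+3=d, l(cons)+11=w.

wrjdw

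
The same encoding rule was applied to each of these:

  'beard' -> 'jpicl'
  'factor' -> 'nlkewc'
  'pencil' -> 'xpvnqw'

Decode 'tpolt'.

Shifts by position in beard: pos 0: b→j (+8), pos 1: e→p (+11), pos 2: a→i (+8), pos 3: r→c (+11) — repeating every 2. It's a Vigenère-style cipher with numeric key [8,11]: position i shifts by key[i mod 2].
Reversing it on tpolt: t−8=l, p−11=e, o−8=g, l−11=a, t−8=l.

legal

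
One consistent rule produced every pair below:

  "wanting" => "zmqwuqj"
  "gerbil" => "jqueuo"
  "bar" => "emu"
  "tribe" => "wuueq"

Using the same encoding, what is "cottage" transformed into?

The shift depends on letter class: consonant w→z is +3, but vowel a→m is +12. Two shifts are in play — +12 for a/e/i/o/u, +3 for every other letter.
On cottage: c(cons)+3=f, o(vowel)+12=a, t(cons)+3=w, t(cons)+3=w, a(vowel)+12=m, g(cons)+3=j, e(vowel)+12=q.

fawwmjq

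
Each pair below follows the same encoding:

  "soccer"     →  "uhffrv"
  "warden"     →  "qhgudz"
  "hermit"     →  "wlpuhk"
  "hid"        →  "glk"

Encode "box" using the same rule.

The output letters match the input read backwards, each shifted +3: soccer reversed is reccos. The word is reversed, then every letter is shifted forward by 3.
For box: reverse → xob; then shift: x+3=a, o+3=r, b+3=e.

are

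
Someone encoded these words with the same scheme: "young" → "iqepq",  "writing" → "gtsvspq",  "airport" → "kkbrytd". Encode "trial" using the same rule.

dtscv

A repeating key of period 2 is used — shifts +10, +2 over and over.
On trial: t+10=d, r+2=t, i+10=s, a+2=c, l+10=v.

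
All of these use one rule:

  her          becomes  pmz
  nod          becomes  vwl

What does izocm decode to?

argue

Compare letters: h→p is +8, e→m is +8, r→z is +8 — a constant shift. This is a Caesar cipher with shift 8.
Reversing it on izocm: i−8=a, z−8=r, o−8=g, c−8=u, m−8=e.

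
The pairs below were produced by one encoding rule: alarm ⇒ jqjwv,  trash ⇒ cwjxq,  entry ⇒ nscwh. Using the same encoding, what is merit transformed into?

Shifts by position in alarm: pos 0: a→j (+9), pos 1: l→q (+5), pos 2: a→j (+9), pos 3: r→w (+5) — repeating every 2. The shifts repeat in a cycle of length 2: positions 0,1,… shift by +9, +5, then the pattern repeats.
Applying it to merit: m+9=v, e+5=j, r+9=a, i+5=n, t+9=c.

vjanc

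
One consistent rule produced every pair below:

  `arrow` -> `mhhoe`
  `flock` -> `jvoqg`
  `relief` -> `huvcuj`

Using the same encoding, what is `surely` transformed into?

wahuvi

a(0)→m(12) and r(17)→h(7) fit y≡15x+12 (mod 26); the inverse of 15 mod 26 is 7. Treating letters as 0–25, the rule is x ↦ 15x + 12 (mod 26).
For surely: s(18)→15·18+12≡22=w; u(20)→15·20+12≡0=a; r(17)→15·17+12≡7=h; e(4)→15·4+12≡20=u; l(11)→15·11+12≡21=v; y(24)→15·24+12≡8=i (all mod 26).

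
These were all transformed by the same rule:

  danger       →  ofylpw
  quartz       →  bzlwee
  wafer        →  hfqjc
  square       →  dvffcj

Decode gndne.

visit

It's a Vigenère-style cipher with numeric key [11,5]: position i shifts by key[i mod 2].
Undoing it on gndne: g−11=v, n−5=i, d−11=s, n−5=i, e−11=t.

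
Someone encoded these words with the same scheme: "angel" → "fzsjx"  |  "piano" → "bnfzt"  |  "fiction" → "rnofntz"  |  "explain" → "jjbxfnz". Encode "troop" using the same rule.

fdttb

The shift depends on letter class: consonant n→z is +12, but vowel a→f is +5. Vowels shift forward by 5 and consonants shift forward by 12.
Applying it to troop: t(cons)+12=f, r(cons)+12=d, o(vowel)+5=t, o(vowel)+5=t, p(cons)+12=b.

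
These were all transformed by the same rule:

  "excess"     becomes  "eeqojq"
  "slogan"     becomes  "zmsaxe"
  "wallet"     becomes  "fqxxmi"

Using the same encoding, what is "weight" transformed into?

The output letters match the input read backwards, each shifted +12: excess reversed is ssecxe. Read the word backwards and shift each letter +12.
Applying it to weight: reverse → thgiew; then shift: t+12=f, h+12=t, g+12=s, i+12=u, e+12=q, w+12=i.

ftsuqi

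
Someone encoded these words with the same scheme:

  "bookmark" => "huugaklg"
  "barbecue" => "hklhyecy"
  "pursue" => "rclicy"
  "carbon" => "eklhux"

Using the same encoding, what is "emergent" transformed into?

yaylsyxf

b(1)→h(7) and o(14)→u(20) fit y≡23x+10 (mod 26); the inverse of 23 mod 26 is 17. Each letter's alphabet position (a=0..z=25) is mapped through 23·x+10 mod 26 — an affine cipher.
Applying it to emergent: e(4)→23·4+10≡24=y; m(12)→23·12+10≡0=a; e(4)→23·4+10≡24=y; r(17)→23·17+10≡11=l; g(6)→23·6+10≡18=s; e(4)→23·4+10≡24=y; n(13)→23·13+10≡23=x; t(19)→23·19+10≡5=f (all mod 26).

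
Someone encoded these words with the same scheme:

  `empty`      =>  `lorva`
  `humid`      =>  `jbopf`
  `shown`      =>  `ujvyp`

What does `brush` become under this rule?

dtbuj

The shift depends on letter class: consonant m→o is +2, but vowel e→l is +7. The rule splits by letter class: vowels +7, consonants +2.
Applying it to brush: b(cons)+2=d, r(cons)+2=t, u(vowel)+7=b, s(cons)+2=u, h(cons)+2=j.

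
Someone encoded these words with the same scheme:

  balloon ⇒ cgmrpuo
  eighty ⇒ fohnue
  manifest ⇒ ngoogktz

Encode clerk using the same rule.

drfxl

The shifts repeat in a cycle of length 2: positions 0,1,… shift by +1, +6, then the pattern repeats.
For clerk: c+1=d, l+6=r, e+1=f, r+6=x, k+1=l.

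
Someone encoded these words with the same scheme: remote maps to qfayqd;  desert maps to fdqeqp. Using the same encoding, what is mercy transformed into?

kodqy

The output letters match the input read backwards, each shifted +12: remote reversed is etomer. The word is reversed, then every letter is shifted forward by 12.
On mercy: reverse → ycrem; then shift: y+12=k, c+12=o, r+12=d, e+12=q, m+12=y.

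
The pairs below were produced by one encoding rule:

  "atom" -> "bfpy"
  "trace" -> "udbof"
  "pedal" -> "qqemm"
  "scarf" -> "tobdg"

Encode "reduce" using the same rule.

Shifts by position in atom: pos 0: a→b (+1), pos 1: t→f (+12), pos 2: o→p (+1), pos 3: m→y (+12) — repeating every 2. A repeating key of period 2 is used — shifts +1, +12 over and over.
Applying it to reduce: r+1=s, e+12=q, d+1=e, u+12=g, c+1=d, e+12=q.

sqegdq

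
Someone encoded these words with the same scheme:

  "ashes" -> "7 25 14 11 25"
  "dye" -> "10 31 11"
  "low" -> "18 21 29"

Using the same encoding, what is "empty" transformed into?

11 19 22 26 31

a is letter #1 and maps to 7: an offset of 6. The number is (letter's place in the alphabet, a=1) + 6.
For empty: e=5→11, m=13→19, p=16→22, t=20→26, y=25→31.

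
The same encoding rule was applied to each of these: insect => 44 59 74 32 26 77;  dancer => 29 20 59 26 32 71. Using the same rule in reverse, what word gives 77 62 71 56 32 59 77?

The formula is n = 3×(alphabet index, a=1) + 17.
Reversing it on 77 62 71 56 32 59 77: 77→(77−17)÷3=20=t, 62→(62−17)÷3=15=o, 71→(71−17)÷3=18=r, 56→(56−17)÷3=13=m, 32→(32−17)÷3=5=e, 59→(59−17)÷3=14=n, 77→(77−17)÷3=20=t.

torment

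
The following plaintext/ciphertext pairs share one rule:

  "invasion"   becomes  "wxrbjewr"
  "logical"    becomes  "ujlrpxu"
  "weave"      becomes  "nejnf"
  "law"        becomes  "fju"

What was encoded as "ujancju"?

lateral

The word is reversed, then every letter is shifted forward by 9.
Decoding ujancju: shift back: u−9=l, j−9=a, a−9=r, n−9=e, c−9=t, j−9=a, u−9=l → laretal; then reverse → lateral.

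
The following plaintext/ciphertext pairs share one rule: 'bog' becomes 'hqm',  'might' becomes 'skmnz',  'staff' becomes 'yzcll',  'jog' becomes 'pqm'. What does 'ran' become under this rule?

xct

The shift depends on letter class: consonant b→h is +6, but vowel o→q is +2. Vowels shift forward by 2 and consonants shift forward by 6.
Applying it to ran: r(cons)+6=x, a(vowel)+2=c, n(cons)+6=t.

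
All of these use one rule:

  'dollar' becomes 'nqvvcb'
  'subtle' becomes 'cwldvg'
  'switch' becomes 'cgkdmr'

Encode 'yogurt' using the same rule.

iqqwbd

The shift depends on letter class: consonant d→n is +10, but vowel o→q is +2. The rule splits by letter class: vowels +2, consonants +10.
For yogurt: y(cons)+10=i, o(vowel)+2=q, g(cons)+10=q, u(vowel)+2=w, r(cons)+10=b, t(cons)+10=d.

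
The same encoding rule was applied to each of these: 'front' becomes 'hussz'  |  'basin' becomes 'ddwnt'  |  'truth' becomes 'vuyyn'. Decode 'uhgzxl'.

secure

In front: f→h is +2, r→u is +3, o→s is +4, n→s is +5 — the shift increases by 1 each position. Letter i (0-indexed) is shifted by i+2, so successive shifts are 2, 3, 4, ….
Reversing it on uhgzxl: u−2=s, h−3=e, g−4=c, z−5=u, x−6=r, l−7=e.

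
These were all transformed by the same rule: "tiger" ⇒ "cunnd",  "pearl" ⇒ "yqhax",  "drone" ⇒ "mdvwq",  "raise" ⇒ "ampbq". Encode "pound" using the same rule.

A repeating key of period 3 is used — shifts +9, +12, +7 over and over.
For pound: p+9=y, o+12=a, u+7=b, n+9=w, d+12=p.

yabwp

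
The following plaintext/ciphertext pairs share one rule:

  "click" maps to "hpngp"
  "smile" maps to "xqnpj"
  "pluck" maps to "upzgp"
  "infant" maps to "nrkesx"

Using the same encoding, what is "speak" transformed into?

A repeating key of period 2 is used — shifts +5, +4 over and over.
For speak: s+5=x, p+4=t, e+5=j, a+4=e, k+5=p.

xtjep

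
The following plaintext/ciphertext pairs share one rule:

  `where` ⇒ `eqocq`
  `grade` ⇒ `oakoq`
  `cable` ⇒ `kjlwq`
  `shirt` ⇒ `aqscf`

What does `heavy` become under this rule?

The shift increases by 1 at each position, starting from +8: 8, 9, 10, ….
On heavy: h+8=p, e+9=n, a+10=k, v+11=g, y+12=k.

pnkgk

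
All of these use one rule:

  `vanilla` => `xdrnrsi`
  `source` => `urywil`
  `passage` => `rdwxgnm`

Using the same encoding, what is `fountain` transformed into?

hryszhqw

Letter i (0-indexed) is shifted by i+2, so successive shifts are 2, 3, 4, ….
For fountain: f+2=h, o+3=r, u+4=y, n+5=s, t+6=z, a+7=h, i+8=q, n+9=w.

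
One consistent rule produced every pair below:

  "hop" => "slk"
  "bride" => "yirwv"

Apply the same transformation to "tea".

Each pair mirrors across the alphabet (h↔s, o↔l, p↔k): positions sum to 25. This is the alphabet-reversal cipher (Atbash): a becomes z, b becomes y, etc.
For tea: t↔g, e↔v, a↔z.

gvz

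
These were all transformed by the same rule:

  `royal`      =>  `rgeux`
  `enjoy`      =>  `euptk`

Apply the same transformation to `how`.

cun

The output letters match the input read backwards, each shifted +6: royal reversed is layor. The word is reversed, then every letter is shifted forward by 6.
On how: reverse → woh; then shift: w+6=c, o+6=u, h+6=n.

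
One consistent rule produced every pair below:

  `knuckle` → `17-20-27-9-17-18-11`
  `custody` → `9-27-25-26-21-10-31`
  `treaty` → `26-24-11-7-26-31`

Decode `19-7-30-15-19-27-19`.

k is letter #11 and maps to 17: an offset of 6. Each letter is replaced by its alphabet position (a=1..z=26) + 6.
Undoing it on 19-7-30-15-19-27-19: 19→(19−6)÷1=13=m, 7→(7−6)÷1=1=a, 30→(30−6)÷1=24=x, 15→(15−6)÷1=9=i, 19→(19−6)÷1=13=m, 27→(27−6)÷1=21=u, 19→(19−6)÷1=13=m.

maximum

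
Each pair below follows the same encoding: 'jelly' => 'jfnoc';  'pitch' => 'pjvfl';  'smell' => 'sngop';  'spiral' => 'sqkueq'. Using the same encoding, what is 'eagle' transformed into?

ebioi

The shift increases by 1 at each position, starting from +0: 0, 1, 2, ….
Applying it to eagle: e+0=e, a+1=b, g+2=i, l+3=o, e+4=i.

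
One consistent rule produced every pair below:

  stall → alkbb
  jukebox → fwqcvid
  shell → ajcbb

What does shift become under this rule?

s(18)→a(0) and t(19)→l(11) fit y≡11x+10 (mod 26); the inverse of 11 mod 26 is 19. Each letter's alphabet position (a=0..z=25) is mapped through 11·x+10 mod 26 — an affine cipher.
For shift: s(18)→11·18+10≡0=a; h(7)→11·7+10≡9=j; i(8)→11·8+10≡20=u; f(5)→11·5+10≡13=n; t(19)→11·19+10≡11=l (all mod 26).

ajunl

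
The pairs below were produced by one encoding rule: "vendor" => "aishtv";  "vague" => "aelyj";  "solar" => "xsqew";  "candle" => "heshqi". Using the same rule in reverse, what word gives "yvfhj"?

Shifts by position in vendor: pos 0: v→a (+5), pos 1: e→i (+4), pos 2: n→s (+5), pos 3: d→h (+4) — repeating every 2. A repeating key of period 2 is used — shifts +5, +4 over and over.
Decoding yvfhj: y−5=t, v−4=r, f−5=a, h−4=d, j−5=e.

trade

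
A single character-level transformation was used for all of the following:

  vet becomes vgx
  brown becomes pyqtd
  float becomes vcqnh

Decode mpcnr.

The word is reversed, then every letter is shifted forward by 2.
Undoing it on mpcnr: shift back: m−2=k, p−2=n, c−2=a, n−2=l, r−2=p → knalp; then reverse → plank.

plank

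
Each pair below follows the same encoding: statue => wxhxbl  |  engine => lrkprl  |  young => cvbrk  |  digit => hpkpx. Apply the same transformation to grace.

kvhgl

Two shifts are in play — +7 for a/e/i/o/u, +4 for every other letter.
For grace: g(cons)+4=k, r(cons)+4=v, a(vowel)+7=h, c(cons)+4=g, e(vowel)+7=l.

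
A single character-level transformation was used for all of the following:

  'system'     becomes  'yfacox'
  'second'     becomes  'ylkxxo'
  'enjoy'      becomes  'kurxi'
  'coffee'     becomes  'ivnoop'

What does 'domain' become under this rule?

In system: s→y is +6, y→f is +7, s→a is +8, t→c is +9 — the shift increases by 1 each position. Each letter shifts forward by (position + 6), i.e. 6, 7, 8, … — the shift grows by one for each successive letter.
Applying it to domain: d+6=j, o+7=v, m+8=u, a+9=j, i+10=s, n+11=y.

jvujsy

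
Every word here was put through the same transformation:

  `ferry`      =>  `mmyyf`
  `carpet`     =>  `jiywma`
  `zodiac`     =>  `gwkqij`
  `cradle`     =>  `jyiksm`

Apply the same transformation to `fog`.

The shift depends on letter class: consonant f→m is +7, but vowel e→m is +8. Two shifts are in play — +8 for a/e/i/o/u, +7 for every other letter.
On fog: f(cons)+7=m, o(vowel)+8=w, g(cons)+7=n.

mwn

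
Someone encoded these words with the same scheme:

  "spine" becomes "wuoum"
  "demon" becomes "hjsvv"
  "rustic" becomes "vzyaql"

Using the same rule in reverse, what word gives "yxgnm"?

usage

Each letter shifts forward by (position + 4), i.e. 4, 5, 6, … — the shift grows by one for each successive letter.
Reversing it on yxgnm: y−4=u, x−5=s, g−6=a, n−7=g, m−8=e.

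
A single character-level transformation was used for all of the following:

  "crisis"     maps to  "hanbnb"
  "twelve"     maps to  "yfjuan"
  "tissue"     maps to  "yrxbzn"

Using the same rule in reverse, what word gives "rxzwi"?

Shifts by position in crisis: pos 0: c→h (+5), pos 1: r→a (+9), pos 2: i→n (+5), pos 3: s→b (+9) — repeating every 2. It's a Vigenère-style cipher with numeric key [5,9]: position i shifts by key[i mod 2].
Reversing it on rxzwi: r−5=m, x−9=o, z−5=u, w−9=n, i−5=d.

mound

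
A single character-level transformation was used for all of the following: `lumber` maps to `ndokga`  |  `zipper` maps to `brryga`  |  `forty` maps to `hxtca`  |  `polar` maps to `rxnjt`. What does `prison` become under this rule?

Shifts by position in lumber: pos 0: l→n (+2), pos 1: u→d (+9), pos 2: m→o (+2), pos 3: b→k (+9) — repeating every 2. A repeating key of period 2 is used — shifts +2, +9 over and over.
On prison: p+2=r, r+9=a, i+2=k, s+9=b, o+2=q, n+9=w.

rakbqw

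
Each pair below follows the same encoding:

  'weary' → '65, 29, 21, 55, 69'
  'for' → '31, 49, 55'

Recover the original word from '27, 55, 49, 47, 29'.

w(#23)→65 and e(#5)→29: differences scale by 2, so n = 2·pos + 19. Each letter becomes 2×(its alphabet position, a=1..z=26) + 19.
Reversing it on 27, 55, 49, 47, 29: 27→(27−19)÷2=4=d, 55→(55−19)÷2=18=r, 49→(49−19)÷2=15=o, 47→(47−19)÷2=14=n, 29→(29−19)÷2=5=e.

drone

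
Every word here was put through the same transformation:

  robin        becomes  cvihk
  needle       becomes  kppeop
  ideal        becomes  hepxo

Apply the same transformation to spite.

r(17)→c(2) and o(14)→v(21) fit y≡11x+23 (mod 26); the inverse of 11 mod 26 is 19. This is an affine cipher: with a=0,…,z=25, each position x becomes (11x+23) mod 26.
Applying it to spite: s(18)→11·18+23≡13=n; p(15)→11·15+23≡6=g; i(8)→11·8+23≡7=h; t(19)→11·19+23≡24=y; e(4)→11·4+23≡15=p (all mod 26).

nghyp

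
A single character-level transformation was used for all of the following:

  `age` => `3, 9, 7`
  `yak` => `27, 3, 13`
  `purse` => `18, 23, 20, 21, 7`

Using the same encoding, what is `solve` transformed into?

a is letter #1 and maps to 3: an offset of 2. Each letter is replaced by its alphabet position (a=1..z=26) + 2.
On solve: s=19→21, o=15→17, l=12→14, v=22→24, e=5→7.

21, 17, 14, 24, 7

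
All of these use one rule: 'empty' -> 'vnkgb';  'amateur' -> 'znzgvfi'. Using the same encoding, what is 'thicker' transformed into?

Each pair mirrors across the alphabet (e↔v, m↔n, p↔k): positions sum to 25. Letters are reflected about the middle of the alphabet (position → 25−position): Atbash.
Applying it to thicker: t↔g, h↔s, i↔r, c↔x, k↔p, e↔v, r↔i.

gsrxpvi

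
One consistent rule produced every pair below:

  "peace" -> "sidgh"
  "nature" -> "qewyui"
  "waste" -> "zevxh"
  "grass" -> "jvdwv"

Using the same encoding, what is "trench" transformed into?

wvhrfl

Shifts by position in peace: pos 0: p→s (+3), pos 1: e→i (+4), pos 2: a→d (+3), pos 3: c→g (+4) — repeating every 2. The shifts repeat in a cycle of length 2: positions 0,1,… shift by +3, +4, then the pattern repeats.
For trench: t+3=w, r+4=v, e+3=h, n+4=r, c+3=f, h+4=l.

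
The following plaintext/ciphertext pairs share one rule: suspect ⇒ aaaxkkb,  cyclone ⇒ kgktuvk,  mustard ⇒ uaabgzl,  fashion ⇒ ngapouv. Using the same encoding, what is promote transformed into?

xzuuubk

The shift depends on letter class: consonant s→a is +8, but vowel u→a is +6. The rule splits by letter class: vowels +6, consonants +8.
On promote: p(cons)+8=x, r(cons)+8=z, o(vowel)+6=u, m(cons)+8=u, o(vowel)+6=u, t(cons)+8=b, e(vowel)+6=k.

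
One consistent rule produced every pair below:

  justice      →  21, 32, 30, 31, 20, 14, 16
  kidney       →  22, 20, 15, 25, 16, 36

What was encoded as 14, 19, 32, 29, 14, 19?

j is letter #10 and maps to 21: an offset of 11. Letters become their 1-based position plus 11 (so a→12, b→13, …).
Undoing it on 14, 19, 32, 29, 14, 19: 14→(14−11)÷1=3=c, 19→(19−11)÷1=8=h, 32→(32−11)÷1=21=u, 29→(29−11)÷1=18=r, 14→(14−11)÷1=3=c, 19→(19−11)÷1=8=h.

church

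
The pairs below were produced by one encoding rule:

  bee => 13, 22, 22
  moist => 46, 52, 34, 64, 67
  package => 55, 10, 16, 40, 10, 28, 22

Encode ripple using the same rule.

61, 34, 55, 55, 43, 22

Each letter becomes 3×(its alphabet position, a=1..z=26) + 7.
Applying it to ripple: r=18→61, i=9→34, p=16→55, p=16→55, l=12→43, e=5→22.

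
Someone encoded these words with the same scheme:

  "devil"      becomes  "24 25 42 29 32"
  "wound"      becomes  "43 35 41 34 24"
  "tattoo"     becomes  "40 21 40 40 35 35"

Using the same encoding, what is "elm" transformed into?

d is letter #4 and maps to 24: an offset of 20. The number is (letter's place in the alphabet, a=1) + 20.
On elm: e=5→25, l=12→32, m=13→33.

25 32 33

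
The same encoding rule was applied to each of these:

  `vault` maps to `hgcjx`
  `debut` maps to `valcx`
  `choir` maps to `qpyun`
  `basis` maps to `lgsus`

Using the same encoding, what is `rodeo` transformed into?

nyvay

Each letter's alphabet position (a=0..z=25) is mapped through 5·x+6 mod 26 — an affine cipher.
On rodeo: r(17)→5·17+6≡13=n; o(14)→5·14+6≡24=y; d(3)→5·3+6≡21=v; e(4)→5·4+6≡0=a; o(14)→5·14+6≡24=y (all mod 26).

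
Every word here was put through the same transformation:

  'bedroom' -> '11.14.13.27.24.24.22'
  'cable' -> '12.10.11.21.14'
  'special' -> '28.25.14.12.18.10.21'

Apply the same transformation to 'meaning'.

b is letter #2 and maps to 11: an offset of 9. The number is (letter's place in the alphabet, a=1) + 9.
Applying it to meaning: m=13→22, e=5→14, a=1→10, n=14→23, i=9→18, n=14→23, g=7→16.

22.14.10.23.18.23.16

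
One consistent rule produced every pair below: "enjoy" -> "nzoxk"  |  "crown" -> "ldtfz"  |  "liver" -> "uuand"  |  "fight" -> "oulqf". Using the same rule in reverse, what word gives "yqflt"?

The shifts repeat in a cycle of length 3: positions 0,1,… shift by +9, +12, +5, then the pattern repeats.
Decoding yqflt: y−9=p, q−12=e, f−5=a, l−9=c, t−12=h.

peach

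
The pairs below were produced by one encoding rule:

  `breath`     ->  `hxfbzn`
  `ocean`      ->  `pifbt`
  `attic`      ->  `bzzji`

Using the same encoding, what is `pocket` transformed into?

vpiqfz

The shift depends on letter class: consonant b→h is +6, but vowel e→f is +1. Two shifts are in play — +1 for a/e/i/o/u, +6 for every other letter.
For pocket: p(cons)+6=v, o(vowel)+1=p, c(cons)+6=i, k(cons)+6=q, e(vowel)+1=f, t(cons)+6=z.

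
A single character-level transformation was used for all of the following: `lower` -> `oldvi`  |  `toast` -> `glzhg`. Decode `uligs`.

Letters are reflected about the middle of the alphabet (position → 25−position): Atbash.
Reversing it on uligs: u↔f, l↔o, i↔r, g↔t, s↔h.

forth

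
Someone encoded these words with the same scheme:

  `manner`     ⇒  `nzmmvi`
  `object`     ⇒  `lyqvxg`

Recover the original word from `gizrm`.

Each pair mirrors across the alphabet (m↔n, a↔z, n↔m): positions sum to 25. Each letter is replaced by its mirror in the alphabet: a↔z, b↔y, c↔x, and so on (the Atbash cipher).
Decoding gizrm: g↔t, i↔r, z↔a, r↔i, m↔n.

train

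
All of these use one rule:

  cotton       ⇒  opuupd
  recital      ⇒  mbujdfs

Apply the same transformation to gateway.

zbxfubh

The word is reversed, then every letter is shifted forward by 1.
Applying it to gateway: reverse → yawetag; then shift: y+1=z, a+1=b, w+1=x, e+1=f, t+1=u, a+1=b, g+1=h.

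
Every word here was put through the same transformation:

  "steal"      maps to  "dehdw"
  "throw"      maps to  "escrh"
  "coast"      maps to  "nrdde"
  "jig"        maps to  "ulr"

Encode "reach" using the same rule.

Vowels shift forward by 3 and consonants shift forward by 11.
On reach: r(cons)+11=c, e(vowel)+3=h, a(vowel)+3=d, c(cons)+11=n, h(cons)+11=s.

chdns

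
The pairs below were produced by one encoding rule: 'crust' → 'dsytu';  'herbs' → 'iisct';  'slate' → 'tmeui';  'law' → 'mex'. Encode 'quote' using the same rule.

Vowels shift forward by 4 and consonants shift forward by 1.
Applying it to quote: q(cons)+1=r, u(vowel)+4=y, o(vowel)+4=s, t(cons)+1=u, e(vowel)+4=i.

rysui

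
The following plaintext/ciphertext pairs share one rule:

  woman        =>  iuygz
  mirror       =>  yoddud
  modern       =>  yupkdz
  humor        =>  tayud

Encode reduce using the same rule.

dkpaok

The shift depends on letter class: consonant w→i is +12, but vowel o→u is +6. The rule splits by letter class: vowels +6, consonants +12.
On reduce: r(cons)+12=d, e(vowel)+6=k, d(cons)+12=p, u(vowel)+6=a, c(cons)+12=o, e(vowel)+6=k.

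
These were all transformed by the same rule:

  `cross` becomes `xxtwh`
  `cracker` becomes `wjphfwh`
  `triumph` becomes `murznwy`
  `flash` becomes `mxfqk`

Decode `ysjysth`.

The word is reversed, then every letter is shifted forward by 5.
Reversing it on ysjysth: shift back: y−5=t, s−5=n, j−5=e, y−5=t, s−5=n, t−5=o, h−5=c → tnetnoc; then reverse → content.

content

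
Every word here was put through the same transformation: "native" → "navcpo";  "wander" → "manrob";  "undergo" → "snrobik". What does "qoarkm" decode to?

n(13)→n(13) and a(0)→a(0) fit y≡23x+0 (mod 26); the inverse of 23 mod 26 is 17. Each letter's alphabet position (a=0..z=25) is mapped through 23·x+0 mod 26 — an affine cipher.
Undoing it on qoarkm: q(16)→17·(16−0)≡12=m; o(14)→17·(14−0)≡4=e; a(0)→17·(0−0)≡0=a; r(17)→17·(17−0)≡3=d; k(10)→17·(10−0)≡14=o; m(12)→17·(12−0)≡22=w (all mod 26).

meadow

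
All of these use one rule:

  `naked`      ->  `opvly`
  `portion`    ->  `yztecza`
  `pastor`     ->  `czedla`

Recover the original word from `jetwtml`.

ability

The output letters match the input read backwards, each shifted +11: naked reversed is dekan. The word is reversed, then every letter is shifted forward by 11.
Decoding jetwtml: shift back: j−11=y, e−11=t, t−11=i, w−11=l, t−11=i, m−11=b, l−11=a → ytiliba; then reverse → ability.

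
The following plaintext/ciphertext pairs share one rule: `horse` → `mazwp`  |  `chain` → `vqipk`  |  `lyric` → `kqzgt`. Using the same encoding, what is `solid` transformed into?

The output letters match the input read backwards, each shifted +8: horse reversed is esroh. Two steps: reverse the string, then apply a Caesar shift of +8.
Applying it to solid: reverse → dilos; then shift: d+8=l, i+8=q, l+8=t, o+8=w, s+8=a.

lqtwa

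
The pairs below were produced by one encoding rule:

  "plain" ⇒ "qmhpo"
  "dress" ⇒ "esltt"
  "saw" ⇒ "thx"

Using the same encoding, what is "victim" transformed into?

Vowels shift forward by 7 and consonants shift forward by 1.
For victim: v(cons)+1=w, i(vowel)+7=p, c(cons)+1=d, t(cons)+1=u, i(vowel)+7=p, m(cons)+1=n.

wpdupn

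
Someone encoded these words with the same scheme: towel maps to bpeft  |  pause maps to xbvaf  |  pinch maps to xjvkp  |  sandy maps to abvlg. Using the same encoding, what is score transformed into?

Two shifts are in play — +1 for a/e/i/o/u, +8 for every other letter.
For score: s(cons)+8=a, c(cons)+8=k, o(vowel)+1=p, r(cons)+8=z, e(vowel)+1=f.

akpzf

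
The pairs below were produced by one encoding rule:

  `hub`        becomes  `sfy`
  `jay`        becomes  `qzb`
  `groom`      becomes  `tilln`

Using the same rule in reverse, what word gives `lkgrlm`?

Each pair mirrors across the alphabet (h↔s, u↔f, b↔y): positions sum to 25. Each letter is replaced by its mirror in the alphabet: a↔z, b↔y, c↔x, and so on (the Atbash cipher).
Decoding lkgrlm: l↔o, k↔p, g↔t, r↔i, l↔o, m↔n.

option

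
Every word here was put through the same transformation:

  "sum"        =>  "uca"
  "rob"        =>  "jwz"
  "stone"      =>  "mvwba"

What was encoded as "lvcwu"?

The output letters match the input read backwards, each shifted +8: sum reversed is mus. The word is reversed, then every letter is shifted forward by 8.
Reversing it on lvcwu: shift back: l−8=d, v−8=n, c−8=u, w−8=o, u−8=m → dnuom; then reverse → mound.

mound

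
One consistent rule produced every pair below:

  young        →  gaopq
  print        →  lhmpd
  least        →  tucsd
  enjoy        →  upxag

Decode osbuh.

usher

y(24)→g(6) and o(14)→a(0) fit y≡11x+2 (mod 26); the inverse of 11 mod 26 is 19. This is an affine cipher: with a=0,…,z=25, each position x becomes (11x+2) mod 26.
Undoing it on osbuh: o(14)→19·(14−2)≡20=u; s(18)→19·(18−2)≡18=s; b(1)→19·(1−2)≡7=h; u(20)→19·(20−2)≡4=e; h(7)→19·(7−2)≡17=r (all mod 26).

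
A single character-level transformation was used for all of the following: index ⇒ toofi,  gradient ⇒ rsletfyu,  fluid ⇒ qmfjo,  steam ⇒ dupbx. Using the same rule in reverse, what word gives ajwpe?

Shifts by position in index: pos 0: i→t (+11), pos 1: n→o (+1), pos 2: d→o (+11), pos 3: e→f (+1) — repeating every 2. It's a Vigenère-style cipher with numeric key [11,1]: position i shifts by key[i mod 2].
Decoding ajwpe: a−11=p, j−1=i, w−11=l, p−1=o, e−11=t.

pilot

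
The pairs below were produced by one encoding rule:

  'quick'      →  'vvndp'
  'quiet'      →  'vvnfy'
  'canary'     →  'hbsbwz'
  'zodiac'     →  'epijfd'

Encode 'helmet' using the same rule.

Shifts by position in quick: pos 0: q→v (+5), pos 1: u→v (+1), pos 2: i→n (+5), pos 3: c→d (+1) — repeating every 2. It's a Vigenère-style cipher with numeric key [5,1]: position i shifts by key[i mod 2].
Applying it to helmet: h+5=m, e+1=f, l+5=q, m+1=n, e+5=j, t+1=u.

mfqnju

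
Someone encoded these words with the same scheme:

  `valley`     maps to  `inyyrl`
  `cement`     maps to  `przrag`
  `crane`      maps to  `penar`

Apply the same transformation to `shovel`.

This is a Caesar cipher with shift 13.
On shovel: s+13=f, h+13=u, o+13=b, v+13=i, e+13=r, l+13=y.

fubiry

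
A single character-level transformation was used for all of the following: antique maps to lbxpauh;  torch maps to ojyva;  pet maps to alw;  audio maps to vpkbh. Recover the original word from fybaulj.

The output letters match the input read backwards, each shifted +7: antique reversed is euqitna. Two steps: reverse the string, then apply a Caesar shift of +7.
Decoding fybaulj: shift back: f−7=y, y−7=r, b−7=u, a−7=t, u−7=n, l−7=e, j−7=c → yrutnec; then reverse → century.

century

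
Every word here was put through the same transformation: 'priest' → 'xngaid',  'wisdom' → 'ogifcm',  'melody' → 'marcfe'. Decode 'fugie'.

p(15)→x(23) and r(17)→n(13) fit y≡21x+20 (mod 26); the inverse of 21 mod 26 is 5. Each letter's alphabet position (a=0..z=25) is mapped through 21·x+20 mod 26 — an affine cipher.
Decoding fugie: f(5)→5·(5−20)≡3=d; u(20)→5·(20−20)≡0=a; g(6)→5·(6−20)≡8=i; i(8)→5·(8−20)≡18=s; e(4)→5·(4−20)≡24=y (all mod 26).

daisy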